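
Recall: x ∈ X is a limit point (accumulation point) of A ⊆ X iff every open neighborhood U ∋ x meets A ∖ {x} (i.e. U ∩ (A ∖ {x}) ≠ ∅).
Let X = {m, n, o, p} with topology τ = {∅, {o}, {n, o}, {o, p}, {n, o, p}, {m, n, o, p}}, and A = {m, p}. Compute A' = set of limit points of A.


A' = {m}

For each x ∈ X, list the open sets U ∈ τ with x ∈ U, then check whether U ∩ (A ∖ {x}) ≠ ∅ for every such U.
  x = m: opens ∋ x are {m, n, o, p}; each meets A ∖ {m}, so x IS a limit point.
  x = n: open {n, o} ∋ x has {n, o} ∩ (A ∖ {n}) = ∅, so x is NOT a limit point.
  x = o: open {o} ∋ x has {o} ∩ (A ∖ {o}) = ∅, so x is NOT a limit point.
  x = p: open {o, p} ∋ x has {o, p} ∩ (A ∖ {p}) = ∅, so x is NOT a limit point.
Collecting: A' = {m}.


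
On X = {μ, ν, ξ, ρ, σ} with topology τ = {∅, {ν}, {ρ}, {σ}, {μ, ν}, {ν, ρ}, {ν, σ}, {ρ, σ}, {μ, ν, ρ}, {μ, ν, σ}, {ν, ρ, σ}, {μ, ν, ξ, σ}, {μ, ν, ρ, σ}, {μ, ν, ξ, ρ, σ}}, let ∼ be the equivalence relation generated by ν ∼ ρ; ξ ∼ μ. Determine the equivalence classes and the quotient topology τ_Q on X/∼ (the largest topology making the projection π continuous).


X/∼ = {[μ=ξ], [ν=ρ], [σ]}; |τ_Q| = 5.

Equivalence classes: [μ=ξ], [ν=ρ], [σ].
Quotient map π: X → X/∼ sends μ ↦ [μ=ξ], ν ↦ [ν=ρ], ξ ↦ [μ=ξ], ρ ↦ [ν=ρ], σ ↦ [σ].
For each subset V ⊆ X/∼, compute π^{-1}(V) ⊆ X and check whether π^{-1}(V) ∈ τ. V is open in τ_Q iff π^{-1}(V) ∈ τ.
  V = {}: π^{-1}(V) = ∅ ∈ τ ✓.
  V = {[μ=ξ]}: π^{-1}(V) = {μ, ξ} ∉ τ ✗.
  V = {[ν=ρ]}: π^{-1}(V) = {ν, ρ} ∈ τ ✓.
  V = {[μ=ξ], [ν=ρ]}: π^{-1}(V) = {μ, ν, ξ, ρ} ∉ τ ✗.
  V = {[σ]}: π^{-1}(V) = {σ} ∈ τ ✓.
  V = {[μ=ξ], [σ]}: π^{-1}(V) = {μ, ξ, σ} ∉ τ ✗.
  V = {[ν=ρ], [σ]}: π^{-1}(V) = {ν, ρ, σ} ∈ τ ✓.
  V = {[μ=ξ], [ν=ρ], [σ]}: π^{-1}(V) = {μ, ν, ξ, ρ, σ} ∈ τ ✓.
Open sets in the quotient: τ_Q = {{}, {[ν=ρ]}, {[σ]}, {[ν=ρ], [σ]}, {[μ=ξ], [ν=ρ], [σ]}} (5 elements).


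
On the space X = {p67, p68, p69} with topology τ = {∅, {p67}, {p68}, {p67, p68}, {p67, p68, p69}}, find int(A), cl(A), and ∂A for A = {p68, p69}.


int(A) = {p68}, cl(A) = {p68, p69}, ∂A = {p69}.

Closed sets in (X, τ) are complements of opens:
  closed(X, τ) = {∅, {p69}, {p67, p69}, {p68, p69}, {p67, p68, p69}}.
int(A) = ⋃ {U ∈ τ : U ⊆ A}. Opens contained in A: ∅, {p68}.
Taking the union of these: int(A) = {p68}.
cl(A) = ⋂ {C closed : A ⊆ C}. Closed sets containing A: {p68, p69}, {p67, p68, p69}.
Intersecting these: cl(A) = {p68, p69}.
∂A = cl(A) ∖ int(A) = {p68, p69} ∖ {p68} = {p69}.


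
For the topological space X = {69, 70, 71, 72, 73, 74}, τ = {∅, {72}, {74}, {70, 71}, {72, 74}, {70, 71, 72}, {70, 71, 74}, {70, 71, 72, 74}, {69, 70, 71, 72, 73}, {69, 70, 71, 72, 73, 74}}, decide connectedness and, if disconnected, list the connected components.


(X, τ) is disconnected; components = [{74}, {69, 70, 71, 72, 73}].

Find clopen sets (U ∈ τ with X ∖ U ∈ τ):
  U = ∅, X ∖ U = {69, 70, 71, 72, 73, 74} — both open, so U is clopen.
  U = {74}, X ∖ U = {69, 70, 71, 72, 73} — both open, so U is clopen.
  U = {69, 70, 71, 72, 73}, X ∖ U = {74} — both open, so U is clopen.
  U = {69, 70, 71, 72, 73, 74}, X ∖ U = ∅ — both open, so U is clopen.
Nontrivial clopen(s) exist: e.g. {74}. So (X, τ) is disconnected.
Compute connected components by grouping points that agree on all clopens:
  component: {74}
  component: {69, 70, 71, 72, 73}


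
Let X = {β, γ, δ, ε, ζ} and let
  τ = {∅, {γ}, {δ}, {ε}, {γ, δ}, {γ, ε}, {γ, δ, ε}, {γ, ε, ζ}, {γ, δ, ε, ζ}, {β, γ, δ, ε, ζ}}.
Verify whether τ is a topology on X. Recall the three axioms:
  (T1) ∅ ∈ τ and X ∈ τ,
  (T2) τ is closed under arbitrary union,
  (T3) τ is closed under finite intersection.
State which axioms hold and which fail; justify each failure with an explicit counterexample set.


τ is NOT a topology on X.

Axiom (T1): ∅ ∈ τ? Yes; X ∈ τ? Yes.
Axiom (T2/T3): check pairwise unions and intersections of members of τ.
Counterexample for (T2): {δ} ∪ {ε} = {δ, ε} ∉ τ. Therefore τ is NOT a topology.


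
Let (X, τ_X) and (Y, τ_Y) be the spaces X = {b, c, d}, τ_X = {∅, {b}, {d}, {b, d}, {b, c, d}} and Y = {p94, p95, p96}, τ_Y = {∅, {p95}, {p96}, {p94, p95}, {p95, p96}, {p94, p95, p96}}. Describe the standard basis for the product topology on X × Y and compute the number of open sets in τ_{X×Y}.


Basis B = {∅ × ∅, {b} × {p95}, {b} × {p96}, {d} × {p95}, {d} × {p96}, {b} × {p94, p95}, {b} × {p95, p96}, {b, d} × {p95}, {b, d} × {p96}, {d} × {p94, p95}, {d} × {p95, p96}, {b} × {p94, p95, p96}, {b, c, d} × {p95}, {b, c, d} × {p96}, {d} × {p94, p95, p96}, {b, d} × {p94, p95}, {b, d} × {p95, p96}, {b, d} × {p94, p95, p96}, {b, c, d} × {p94, p95}, {b, c, d} × {p95, p96}, {b, c, d} × {p94, p95, p96}}; |τ_{X×Y}| = 70.

Enumerate products U × V with U ∈ τ_X, V ∈ τ_Y (deduplicated):
  ∅ × ∅ = {} (∅)
  {b} × {p95} = {(b,p95)}
  {b} × {p96} = {(b,p96)}
  {d} × {p95} = {(d,p95)}
  {d} × {p96} = {(d,p96)}
  {b} × {p94, p95} = {(b,p94), (b,p95)}
  {b} × {p95, p96} = {(b,p95), (b,p96)}
  {b, d} × {p95} = {(b,p95), (d,p95)}
  {b, d} × {p96} = {(b,p96), (d,p96)}
  {d} × {p94, p95} = {(d,p94), (d,p95)}
  {d} × {p95, p96} = {(d,p95), (d,p96)}
  {b} × {p94, p95, p96} = {(b,p94), (b,p95), (b,p96)}
  {b, c, d} × {p95} = {(b,p95), (c,p95), (d,p95)}
  {b, c, d} × {p96} = {(b,p96), (c,p96), (d,p96)}
  {d} × {p94, p95, p96} = {(d,p94), (d,p95), (d,p96)}
  {b, d} × {p94, p95} = {(b,p94), (b,p95), (d,p94), (d,p95)}
  {b, d} × {p95, p96} = {(b,p95), (b,p96), (d,p95), (d,p96)}
  {b, d} × {p94, p95, p96} = {(b,p94), (b,p95), (b,p96), (d,p94), (d,p95), (d,p96)}
  {b, c, d} × {p94, p95} = {(b,p94), (b,p95), (c,p94), (c,p95), (d,p94), (d,p95)}
  {b, c, d} × {p95, p96} = {(b,p95), (b,p96), (c,p95), (c,p96), (d,p95), (d,p96)}
  {b, c, d} × {p94, p95, p96} = {(b,p94), (b,p95), (b,p96), (c,p94), (c,p95), (c,p96), (d,p94), (d,p95), (d,p96)}
These 21 distinct sets form the basis B.
Close under arbitrary unions to get τ_{X×Y}; counting gives |τ_{X×Y}| = 70.


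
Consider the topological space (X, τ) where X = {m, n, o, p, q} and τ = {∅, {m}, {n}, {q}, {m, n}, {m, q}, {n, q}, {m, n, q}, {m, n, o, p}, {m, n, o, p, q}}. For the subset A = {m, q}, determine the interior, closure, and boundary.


int(A) = {m, q}, cl(A) = {m, o, p, q}, ∂A = {o, p}.

Closed sets in (X, τ) are complements of opens:
  closed(X, τ) = {∅, {q}, {o, p}, {m, o, p}, {n, o, p}, {o, p, q}, {m, n, o, p}, {m, o, p, q}, {n, o, p, q}, {m, n, o, p, q}}.
int(A) = ⋃ {U ∈ τ : U ⊆ A}. Opens contained in A: ∅, {m}, {q}, {m, q}.
Taking the union of these: int(A) = {m, q}.
cl(A) = ⋂ {C closed : A ⊆ C}. Closed sets containing A: {m, o, p, q}, {m, n, o, p, q}.
Intersecting these: cl(A) = {m, o, p, q}.
∂A = cl(A) ∖ int(A) = {m, o, p, q} ∖ {m, q} = {o, p}.


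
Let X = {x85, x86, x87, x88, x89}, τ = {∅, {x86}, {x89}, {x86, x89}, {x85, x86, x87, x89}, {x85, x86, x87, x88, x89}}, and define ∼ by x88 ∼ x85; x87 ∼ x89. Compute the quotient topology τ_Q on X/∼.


X/∼ = {[x85=x88], [x86], [x87=x89]}; |τ_Q| = 3.

Equivalence classes: [x85=x88], [x86], [x87=x89].
Quotient map π: X → X/∼ sends x85 ↦ [x85=x88], x86 ↦ [x86], x87 ↦ [x87=x89], x88 ↦ [x85=x88], x89 ↦ [x87=x89].
For each subset V ⊆ X/∼, compute π^{-1}(V) ⊆ X and check whether π^{-1}(V) ∈ τ. V is open in τ_Q iff π^{-1}(V) ∈ τ.
  V = {}: π^{-1}(V) = ∅ ∈ τ ✓.
  V = {[x85=x88]}: π^{-1}(V) = {x85, x88} ∉ τ ✗.
  V = {[x86]}: π^{-1}(V) = {x86} ∈ τ ✓.
  V = {[x85=x88], [x86]}: π^{-1}(V) = {x85, x86, x88} ∉ τ ✗.
  V = {[x87=x89]}: π^{-1}(V) = {x87, x89} ∉ τ ✗.
  V = {[x85=x88], [x87=x89]}: π^{-1}(V) = {x85, x87, x88, x89} ∉ τ ✗.
  V = {[x86], [x87=x89]}: π^{-1}(V) = {x86, x87, x89} ∉ τ ✗.
  V = {[x85=x88], [x86], [x87=x89]}: π^{-1}(V) = {x85, x86, x87, x88, x89} ∈ τ ✓.
Open sets in the quotient: τ_Q = {{}, {[x86]}, {[x85=x88], [x86], [x87=x89]}} (3 elements).


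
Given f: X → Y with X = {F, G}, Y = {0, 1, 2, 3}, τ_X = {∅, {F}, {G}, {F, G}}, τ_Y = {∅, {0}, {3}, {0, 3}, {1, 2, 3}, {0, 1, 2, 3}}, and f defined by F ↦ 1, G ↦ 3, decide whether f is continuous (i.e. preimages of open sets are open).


f IS continuous.

Compute f^{-1}(U) for each U ∈ τ_Y:
  U = ∅: f^{-1}(U) = ∅ ∈ τ_X ✓.
  U = {0}: f^{-1}(U) = ∅ ∈ τ_X ✓.
  U = {3}: f^{-1}(U) = {G} ∈ τ_X ✓.
  U = {0, 3}: f^{-1}(U) = {G} ∈ τ_X ✓.
  U = {1, 2, 3}: f^{-1}(U) = {F, G} ∈ τ_X ✓.
  U = {0, 1, 2, 3}: f^{-1}(U) = {F, G} ∈ τ_X ✓.
Every preimage lies in τ_X, so f IS continuous.


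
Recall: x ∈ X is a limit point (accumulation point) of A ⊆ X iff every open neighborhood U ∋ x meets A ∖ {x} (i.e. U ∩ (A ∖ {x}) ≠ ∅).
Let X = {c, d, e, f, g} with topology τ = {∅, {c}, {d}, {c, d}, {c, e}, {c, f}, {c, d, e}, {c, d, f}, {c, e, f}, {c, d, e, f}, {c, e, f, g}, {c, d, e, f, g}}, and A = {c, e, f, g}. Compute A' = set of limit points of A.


A' = {e, f, g}

For each x ∈ X, list the open sets U ∈ τ with x ∈ U, then check whether U ∩ (A ∖ {x}) ≠ ∅ for every such U.
  x = c: open {c} ∋ x has {c} ∩ (A ∖ {c}) = ∅, so x is NOT a limit point.
  x = d: open {d} ∋ x has {d} ∩ (A ∖ {d}) = ∅, so x is NOT a limit point.
  x = e: opens ∋ x are {c, e}, {c, d, e}, {c, e, f}, {c, d, e, f}, {c, e, f, g}, {c, d, e, f, g}; each meets A ∖ {e}, so x IS a limit point.
  x = f: opens ∋ x are {c, f}, {c, d, f}, {c, e, f}, {c, d, e, f}, {c, e, f, g}, {c, d, e, f, g}; each meets A ∖ {f}, so x IS a limit point.
  x = g: opens ∋ x are {c, e, f, g}, {c, d, e, f, g}; each meets A ∖ {g}, so x IS a limit point.
Collecting: A' = {e, f, g}.


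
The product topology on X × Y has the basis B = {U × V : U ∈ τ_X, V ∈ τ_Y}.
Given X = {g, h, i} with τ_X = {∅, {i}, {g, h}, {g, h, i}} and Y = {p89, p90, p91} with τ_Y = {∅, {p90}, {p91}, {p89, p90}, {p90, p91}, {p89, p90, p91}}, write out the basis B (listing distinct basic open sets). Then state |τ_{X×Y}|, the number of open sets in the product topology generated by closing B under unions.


Basis B = {∅ × ∅, {i} × {p90}, {i} × {p91}, {g, h} × {p90}, {g, h} × {p91}, {i} × {p89, p90}, {i} × {p90, p91}, {g, h, i} × {p90}, {g, h, i} × {p91}, {i} × {p89, p90, p91}, {g, h} × {p89, p90}, {g, h} × {p90, p91}, {g, h} × {p89, p90, p91}, {g, h, i} × {p89, p90}, {g, h, i} × {p90, p91}, {g, h, i} × {p89, p90, p91}}; |τ_{X×Y}| = 36.

Enumerate products U × V with U ∈ τ_X, V ∈ τ_Y (deduplicated):
  ∅ × ∅ = {} (∅)
  {i} × {p90} = {(i,p90)}
  {i} × {p91} = {(i,p91)}
  {g, h} × {p90} = {(g,p90), (h,p90)}
  {g, h} × {p91} = {(g,p91), (h,p91)}
  {i} × {p89, p90} = {(i,p89), (i,p90)}
  {i} × {p90, p91} = {(i,p90), (i,p91)}
  {g, h, i} × {p90} = {(g,p90), (h,p90), (i,p90)}
  {g, h, i} × {p91} = {(g,p91), (h,p91), (i,p91)}
  {i} × {p89, p90, p91} = {(i,p89), (i,p90), (i,p91)}
  {g, h} × {p89, p90} = {(g,p89), (g,p90), (h,p89), (h,p90)}
  {g, h} × {p90, p91} = {(g,p90), (g,p91), (h,p90), (h,p91)}
  {g, h} × {p89, p90, p91} = {(g,p89), (g,p90), (g,p91), (h,p89), (h,p90), (h,p91)}
  {g, h, i} × {p89, p90} = {(g,p89), (g,p90), (h,p89), (h,p90), (i,p89), (i,p90)}
  {g, h, i} × {p90, p91} = {(g,p90), (g,p91), (h,p90), (h,p91), (i,p90), (i,p91)}
  {g, h, i} × {p89, p90, p91} = {(g,p89), (g,p90), (g,p91), (h,p89), (h,p90), (h,p91), (i,p89), (i,p90), (i,p91)}
These 16 distinct sets form the basis B.
Close under arbitrary unions to get τ_{X×Y}; counting gives |τ_{X×Y}| = 36.


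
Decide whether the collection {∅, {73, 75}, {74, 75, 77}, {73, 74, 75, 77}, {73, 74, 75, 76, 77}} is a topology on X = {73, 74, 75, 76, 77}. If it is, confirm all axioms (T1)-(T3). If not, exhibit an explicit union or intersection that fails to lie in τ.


τ is NOT a topology on X.

Axiom (T1): ∅ ∈ τ? Yes; X ∈ τ? Yes.
Axiom (T2/T3): check pairwise unions and intersections of members of τ.
Counterexample for (T3): {73, 75} ∩ {74, 75, 77} = {75} ∉ τ. Therefore τ is NOT a topology.


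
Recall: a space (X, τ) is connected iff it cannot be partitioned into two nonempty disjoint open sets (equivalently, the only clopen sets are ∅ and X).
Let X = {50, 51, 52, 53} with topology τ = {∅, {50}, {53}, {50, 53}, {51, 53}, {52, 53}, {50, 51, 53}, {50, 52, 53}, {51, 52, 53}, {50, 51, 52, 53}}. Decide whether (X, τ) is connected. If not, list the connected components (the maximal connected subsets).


(X, τ) is disconnected; components = [{50}, {51, 52, 53}].

Find clopen sets (U ∈ τ with X ∖ U ∈ τ):
  U = ∅, X ∖ U = {50, 51, 52, 53} — both open, so U is clopen.
  U = {50}, X ∖ U = {51, 52, 53} — both open, so U is clopen.
  U = {51, 52, 53}, X ∖ U = {50} — both open, so U is clopen.
  U = {50, 51, 52, 53}, X ∖ U = ∅ — both open, so U is clopen.
Nontrivial clopen(s) exist: e.g. {50}. So (X, τ) is disconnected.
Compute connected components by grouping points that agree on all clopens:
  component: {50}
  component: {51, 52, 53}


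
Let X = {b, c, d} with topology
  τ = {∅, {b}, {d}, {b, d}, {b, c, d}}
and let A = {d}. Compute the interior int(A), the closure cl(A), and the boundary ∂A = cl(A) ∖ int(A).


int(A) = {d}, cl(A) = {c, d}, ∂A = {c}.

Closed sets in (X, τ) are complements of opens:
  closed(X, τ) = {∅, {c}, {b, c}, {c, d}, {b, c, d}}.
int(A) = ⋃ {U ∈ τ : U ⊆ A}. Opens contained in A: ∅, {d}.
Taking the union of these: int(A) = {d}.
cl(A) = ⋂ {C closed : A ⊆ C}. Closed sets containing A: {c, d}, {b, c, d}.
Intersecting these: cl(A) = {c, d}.
∂A = cl(A) ∖ int(A) = {c, d} ∖ {d} = {c}.


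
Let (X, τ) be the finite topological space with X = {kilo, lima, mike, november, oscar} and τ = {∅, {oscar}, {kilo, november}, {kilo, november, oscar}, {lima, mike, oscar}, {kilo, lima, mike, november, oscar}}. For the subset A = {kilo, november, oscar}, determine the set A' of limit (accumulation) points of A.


A' = {kilo, lima, mike, november}

For each x ∈ X, list the open sets U ∈ τ with x ∈ U, then check whether U ∩ (A ∖ {x}) ≠ ∅ for every such U.
  x = kilo: opens ∋ x are {kilo, november}, {kilo, november, oscar}, {kilo, lima, mike, november, oscar}; each meets A ∖ {kilo}, so x IS a limit point.
  x = lima: opens ∋ x are {lima, mike, oscar}, {kilo, lima, mike, november, oscar}; each meets A ∖ {lima}, so x IS a limit point.
  x = mike: opens ∋ x are {lima, mike, oscar}, {kilo, lima, mike, november, oscar}; each meets A ∖ {mike}, so x IS a limit point.
  x = november: opens ∋ x are {kilo, november}, {kilo, november, oscar}, {kilo, lima, mike, november, oscar}; each meets A ∖ {november}, so x IS a limit point.
  x = oscar: open {oscar} ∋ x has {oscar} ∩ (A ∖ {oscar}) = ∅, so x is NOT a limit point.
Collecting: A' = {kilo, lima, mike, november}.


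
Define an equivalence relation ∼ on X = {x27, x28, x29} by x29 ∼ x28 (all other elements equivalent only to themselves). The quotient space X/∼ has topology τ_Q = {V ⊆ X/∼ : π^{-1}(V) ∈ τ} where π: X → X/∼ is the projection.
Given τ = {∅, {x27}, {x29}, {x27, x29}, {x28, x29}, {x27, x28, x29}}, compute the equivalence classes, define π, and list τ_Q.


X/∼ = {[x27], [x28=x29]}; |τ_Q| = 4.

Equivalence classes: [x27], [x28=x29].
Quotient map π: X → X/∼ sends x27 ↦ [x27], x28 ↦ [x28=x29], x29 ↦ [x28=x29].
For each subset V ⊆ X/∼, compute π^{-1}(V) ⊆ X and check whether π^{-1}(V) ∈ τ. V is open in τ_Q iff π^{-1}(V) ∈ τ.
  V = {}: π^{-1}(V) = ∅ ∈ τ ✓.
  V = {[x27]}: π^{-1}(V) = {x27} ∈ τ ✓.
  V = {[x28=x29]}: π^{-1}(V) = {x28, x29} ∈ τ ✓.
  V = {[x27], [x28=x29]}: π^{-1}(V) = {x27, x28, x29} ∈ τ ✓.
Open sets in the quotient: τ_Q = {{}, {[x27]}, {[x28=x29]}, {[x27], [x28=x29]}} (4 elements).


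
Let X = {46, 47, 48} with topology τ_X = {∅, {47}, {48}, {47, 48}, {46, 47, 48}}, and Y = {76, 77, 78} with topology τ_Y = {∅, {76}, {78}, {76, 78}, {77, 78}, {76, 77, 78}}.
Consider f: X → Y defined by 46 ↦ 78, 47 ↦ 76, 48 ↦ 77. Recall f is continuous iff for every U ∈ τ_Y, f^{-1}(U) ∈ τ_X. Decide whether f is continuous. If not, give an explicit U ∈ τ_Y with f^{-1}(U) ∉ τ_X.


f is NOT continuous.

Compute f^{-1}(U) for each U ∈ τ_Y:
  U = ∅: f^{-1}(U) = ∅ ∈ τ_X ✓.
  U = {76}: f^{-1}(U) = {47} ∈ τ_X ✓.
  U = {78}: f^{-1}(U) = {46} ∉ τ_X ✗.
  U = {76, 78}: f^{-1}(U) = {46, 47} ∉ τ_X ✗.
  U = {77, 78}: f^{-1}(U) = {46, 48} ∉ τ_X ✗.
  U = {76, 77, 78}: f^{-1}(U) = {46, 47, 48} ∈ τ_X ✓.
Found U = {78} with f^{-1}(U) = {46} not in τ_X. Therefore f is NOT continuous.


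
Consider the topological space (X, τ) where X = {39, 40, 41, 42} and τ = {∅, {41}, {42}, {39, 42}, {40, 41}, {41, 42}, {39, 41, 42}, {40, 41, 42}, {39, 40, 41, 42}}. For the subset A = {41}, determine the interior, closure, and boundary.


int(A) = {41}, cl(A) = {40, 41}, ∂A = {40}.

Closed sets in (X, τ) are complements of opens:
  closed(X, τ) = {∅, {39}, {40}, {39, 40}, {39, 42}, {40, 41}, {39, 40, 41}, {39, 40, 42}, {39, 40, 41, 42}}.
int(A) = ⋃ {U ∈ τ : U ⊆ A}. Opens contained in A: ∅, {41}.
Taking the union of these: int(A) = {41}.
cl(A) = ⋂ {C closed : A ⊆ C}. Closed sets containing A: {40, 41}, {39, 40, 41}, {39, 40, 41, 42}.
Intersecting these: cl(A) = {40, 41}.
∂A = cl(A) ∖ int(A) = {40, 41} ∖ {41} = {40}.


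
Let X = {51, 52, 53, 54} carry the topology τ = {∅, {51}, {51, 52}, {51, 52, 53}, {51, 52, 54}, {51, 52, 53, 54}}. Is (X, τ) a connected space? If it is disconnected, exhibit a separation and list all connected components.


(X, τ) is connected.

Find clopen sets (U ∈ τ with X ∖ U ∈ τ):
  U = ∅, X ∖ U = {51, 52, 53, 54} — both open, so U is clopen.
  U = {51, 52, 53, 54}, X ∖ U = ∅ — both open, so U is clopen.
Only trivial clopens (∅ and X) exist, so (X, τ) is connected.
Compute connected components by grouping points that agree on all clopens:
  component: {51, 52, 53, 54}


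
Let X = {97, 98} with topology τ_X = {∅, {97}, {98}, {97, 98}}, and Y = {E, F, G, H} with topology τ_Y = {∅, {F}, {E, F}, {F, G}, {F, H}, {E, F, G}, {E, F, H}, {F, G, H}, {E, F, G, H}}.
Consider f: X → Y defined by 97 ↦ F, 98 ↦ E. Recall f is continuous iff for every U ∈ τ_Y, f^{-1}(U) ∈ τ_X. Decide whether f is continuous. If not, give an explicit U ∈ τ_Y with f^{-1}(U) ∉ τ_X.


f IS continuous.

Compute f^{-1}(U) for each U ∈ τ_Y:
  U = ∅: f^{-1}(U) = ∅ ∈ τ_X ✓.
  U = {F}: f^{-1}(U) = {97} ∈ τ_X ✓.
  U = {E, F}: f^{-1}(U) = {97, 98} ∈ τ_X ✓.
  U = {F, G}: f^{-1}(U) = {97} ∈ τ_X ✓.
  U = {F, H}: f^{-1}(U) = {97} ∈ τ_X ✓.
  U = {E, F, G}: f^{-1}(U) = {97, 98} ∈ τ_X ✓.
  U = {E, F, H}: f^{-1}(U) = {97, 98} ∈ τ_X ✓.
  U = {F, G, H}: f^{-1}(U) = {97} ∈ τ_X ✓.
  U = {E, F, G, H}: f^{-1}(U) = {97, 98} ∈ τ_X ✓.
Every preimage lies in τ_X, so f IS continuous.


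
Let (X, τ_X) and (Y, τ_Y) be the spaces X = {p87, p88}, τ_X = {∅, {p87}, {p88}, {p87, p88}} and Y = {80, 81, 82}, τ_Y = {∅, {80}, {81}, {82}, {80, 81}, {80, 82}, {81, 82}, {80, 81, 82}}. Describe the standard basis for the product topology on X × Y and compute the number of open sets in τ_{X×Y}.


Basis B = {∅ × ∅, {p87} × {80}, {p87} × {81}, {p87} × {82}, {p88} × {80}, {p88} × {81}, {p88} × {82}, {p87} × {80, 81}, {p87} × {80, 82}, {p87, p88} × {80}, {p87} × {81, 82}, {p87, p88} × {81}, {p87, p88} × {82}, {p88} × {80, 81}, {p88} × {80, 82}, {p88} × {81, 82}, {p87} × {80, 81, 82}, {p88} × {80, 81, 82}, {p87, p88} × {80, 81}, {p87, p88} × {80, 82}, {p87, p88} × {81, 82}, {p87, p88} × {80, 81, 82}}; |τ_{X×Y}| = 64.

Enumerate products U × V with U ∈ τ_X, V ∈ τ_Y (deduplicated):
  ∅ × ∅ = {} (∅)
  {p87} × {80} = {(p87,80)}
  {p87} × {81} = {(p87,81)}
  {p87} × {82} = {(p87,82)}
  {p88} × {80} = {(p88,80)}
  {p88} × {81} = {(p88,81)}
  {p88} × {82} = {(p88,82)}
  {p87} × {80, 81} = {(p87,80), (p87,81)}
  {p87} × {80, 82} = {(p87,80), (p87,82)}
  {p87, p88} × {80} = {(p87,80), (p88,80)}
  {p87} × {81, 82} = {(p87,81), (p87,82)}
  {p87, p88} × {81} = {(p87,81), (p88,81)}
  {p87, p88} × {82} = {(p87,82), (p88,82)}
  {p88} × {80, 81} = {(p88,80), (p88,81)}
  {p88} × {80, 82} = {(p88,80), (p88,82)}
  {p88} × {81, 82} = {(p88,81), (p88,82)}
  {p87} × {80, 81, 82} = {(p87,80), (p87,81), (p87,82)}
  {p88} × {80, 81, 82} = {(p88,80), (p88,81), (p88,82)}
  {p87, p88} × {80, 81} = {(p87,80), (p87,81), (p88,80), (p88,81)}
  {p87, p88} × {80, 82} = {(p87,80), (p87,82), (p88,80), (p88,82)}
  {p87, p88} × {81, 82} = {(p87,81), (p87,82), (p88,81), (p88,82)}
  {p87, p88} × {80, 81, 82} = {(p87,80), (p87,81), (p87,82), (p88,80), (p88,81), (p88,82)}
These 22 distinct sets form the basis B.
Close under arbitrary unions to get τ_{X×Y}; counting gives |τ_{X×Y}| = 64.


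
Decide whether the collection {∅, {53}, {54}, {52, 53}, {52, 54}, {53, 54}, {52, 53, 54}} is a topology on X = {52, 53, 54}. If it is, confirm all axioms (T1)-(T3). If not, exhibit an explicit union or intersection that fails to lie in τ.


τ is NOT a topology on X.

Axiom (T1): ∅ ∈ τ? Yes; X ∈ τ? Yes.
Axiom (T2/T3): check pairwise unions and intersections of members of τ.
Counterexample for (T3): {52, 53} ∩ {52, 54} = {52} ∉ τ. Therefore τ is NOT a topology.


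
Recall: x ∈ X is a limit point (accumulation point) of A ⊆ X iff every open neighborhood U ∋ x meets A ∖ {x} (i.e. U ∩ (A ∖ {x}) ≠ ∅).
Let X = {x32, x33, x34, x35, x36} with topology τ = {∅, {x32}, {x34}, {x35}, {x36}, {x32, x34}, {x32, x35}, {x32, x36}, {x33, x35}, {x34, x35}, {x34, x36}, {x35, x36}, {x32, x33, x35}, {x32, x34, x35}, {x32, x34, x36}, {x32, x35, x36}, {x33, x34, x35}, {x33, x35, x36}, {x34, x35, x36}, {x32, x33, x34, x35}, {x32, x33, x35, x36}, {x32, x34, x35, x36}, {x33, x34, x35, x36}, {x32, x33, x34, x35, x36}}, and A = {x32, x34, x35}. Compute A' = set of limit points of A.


A' = {x33}

For each x ∈ X, list the open sets U ∈ τ with x ∈ U, then check whether U ∩ (A ∖ {x}) ≠ ∅ for every such U.
  x = x32: open {x32} ∋ x has {x32} ∩ (A ∖ {x32}) = ∅, so x is NOT a limit point.
  x = x33: opens ∋ x are {x33, x35}, {x32, x33, x35}, {x33, x34, x35}, {x33, x35, x36}, {x32, x33, x34, x35}, {x32, x33, x35, x36}, {x33, x34, x35, x36}, {x32, x33, x34, x35, x36}; each meets A ∖ {x33}, so x IS a limit point.
  x = x34: open {x34} ∋ x has {x34} ∩ (A ∖ {x34}) = ∅, so x is NOT a limit point.
  x = x35: open {x35} ∋ x has {x35} ∩ (A ∖ {x35}) = ∅, so x is NOT a limit point.
  x = x36: open {x36} ∋ x has {x36} ∩ (A ∖ {x36}) = ∅, so x is NOT a limit point.
Collecting: A' = {x33}.


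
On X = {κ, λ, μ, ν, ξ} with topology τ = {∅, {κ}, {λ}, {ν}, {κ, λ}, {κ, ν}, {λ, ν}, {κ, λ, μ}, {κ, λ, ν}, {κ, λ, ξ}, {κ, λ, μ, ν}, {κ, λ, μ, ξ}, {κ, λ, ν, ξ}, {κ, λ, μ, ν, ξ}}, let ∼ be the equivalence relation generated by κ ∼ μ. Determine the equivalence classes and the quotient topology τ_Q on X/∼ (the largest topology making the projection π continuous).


X/∼ = {[κ=μ], [λ], [ν], [ξ]}; |τ_Q| = 8.

Equivalence classes: [κ=μ], [λ], [ν], [ξ].
Quotient map π: X → X/∼ sends κ ↦ [κ=μ], λ ↦ [λ], μ ↦ [κ=μ], ν ↦ [ν], ξ ↦ [ξ].
For each subset V ⊆ X/∼, compute π^{-1}(V) ⊆ X and check whether π^{-1}(V) ∈ τ. V is open in τ_Q iff π^{-1}(V) ∈ τ.
  V = {}: π^{-1}(V) = ∅ ∈ τ ✓.
  V = {[κ=μ]}: π^{-1}(V) = {κ, μ} ∉ τ ✗.
  V = {[λ]}: π^{-1}(V) = {λ} ∈ τ ✓.
  V = {[κ=μ], [λ]}: π^{-1}(V) = {κ, λ, μ} ∈ τ ✓.
  V = {[ν]}: π^{-1}(V) = {ν} ∈ τ ✓.
  V = {[κ=μ], [ν]}: π^{-1}(V) = {κ, μ, ν} ∉ τ ✗.
  V = {[λ], [ν]}: π^{-1}(V) = {λ, ν} ∈ τ ✓.
  V = {[κ=μ], [λ], [ν]}: π^{-1}(V) = {κ, λ, μ, ν} ∈ τ ✓.
  V = {[ξ]}: π^{-1}(V) = {ξ} ∉ τ ✗.
  V = {[κ=μ], [ξ]}: π^{-1}(V) = {κ, μ, ξ} ∉ τ ✗.
  V = {[λ], [ξ]}: π^{-1}(V) = {λ, ξ} ∉ τ ✗.
  V = {[κ=μ], [λ], [ξ]}: π^{-1}(V) = {κ, λ, μ, ξ} ∈ τ ✓.
  V = {[ν], [ξ]}: π^{-1}(V) = {ν, ξ} ∉ τ ✗.
  V = {[κ=μ], [ν], [ξ]}: π^{-1}(V) = {κ, μ, ν, ξ} ∉ τ ✗.
  V = {[λ], [ν], [ξ]}: π^{-1}(V) = {λ, ν, ξ} ∉ τ ✗.
  V = {[κ=μ], [λ], [ν], [ξ]}: π^{-1}(V) = {κ, λ, μ, ν, ξ} ∈ τ ✓.
Open sets in the quotient: τ_Q = {{}, {[λ]}, {[κ=μ], [λ]}, {[ν]}, {[λ], [ν]}, {[κ=μ], [λ], [ν]}, {[κ=μ], [λ], [ξ]}, {[κ=μ], [λ], [ν], [ξ]}} (8 elements).


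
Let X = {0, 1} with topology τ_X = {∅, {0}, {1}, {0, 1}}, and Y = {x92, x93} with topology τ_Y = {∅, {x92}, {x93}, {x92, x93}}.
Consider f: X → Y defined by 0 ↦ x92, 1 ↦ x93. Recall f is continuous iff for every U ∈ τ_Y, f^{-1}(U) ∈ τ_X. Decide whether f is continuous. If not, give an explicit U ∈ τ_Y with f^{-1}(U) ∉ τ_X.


f IS continuous.

Compute f^{-1}(U) for each U ∈ τ_Y:
  U = ∅: f^{-1}(U) = ∅ ∈ τ_X ✓.
  U = {x92}: f^{-1}(U) = {0} ∈ τ_X ✓.
  U = {x93}: f^{-1}(U) = {1} ∈ τ_X ✓.
  U = {x92, x93}: f^{-1}(U) = {0, 1} ∈ τ_X ✓.
Every preimage lies in τ_X, so f IS continuous.


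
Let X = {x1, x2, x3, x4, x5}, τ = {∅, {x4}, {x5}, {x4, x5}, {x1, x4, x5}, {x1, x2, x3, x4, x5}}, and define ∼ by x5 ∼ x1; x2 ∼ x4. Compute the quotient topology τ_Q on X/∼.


X/∼ = {[x1=x5], [x2=x4], [x3]}; |τ_Q| = 2.

Equivalence classes: [x1=x5], [x2=x4], [x3].
Quotient map π: X → X/∼ sends x1 ↦ [x1=x5], x2 ↦ [x2=x4], x3 ↦ [x3], x4 ↦ [x2=x4], x5 ↦ [x1=x5].
For each subset V ⊆ X/∼, compute π^{-1}(V) ⊆ X and check whether π^{-1}(V) ∈ τ. V is open in τ_Q iff π^{-1}(V) ∈ τ.
  V = {}: π^{-1}(V) = ∅ ∈ τ ✓.
  V = {[x1=x5]}: π^{-1}(V) = {x1, x5} ∉ τ ✗.
  V = {[x2=x4]}: π^{-1}(V) = {x2, x4} ∉ τ ✗.
  V = {[x1=x5], [x2=x4]}: π^{-1}(V) = {x1, x2, x4, x5} ∉ τ ✗.
  V = {[x3]}: π^{-1}(V) = {x3} ∉ τ ✗.
  V = {[x1=x5], [x3]}: π^{-1}(V) = {x1, x3, x5} ∉ τ ✗.
  V = {[x2=x4], [x3]}: π^{-1}(V) = {x2, x3, x4} ∉ τ ✗.
  V = {[x1=x5], [x2=x4], [x3]}: π^{-1}(V) = {x1, x2, x3, x4, x5} ∈ τ ✓.
Open sets in the quotient: τ_Q = {{}, {[x1=x5], [x2=x4], [x3]}} (2 elements).


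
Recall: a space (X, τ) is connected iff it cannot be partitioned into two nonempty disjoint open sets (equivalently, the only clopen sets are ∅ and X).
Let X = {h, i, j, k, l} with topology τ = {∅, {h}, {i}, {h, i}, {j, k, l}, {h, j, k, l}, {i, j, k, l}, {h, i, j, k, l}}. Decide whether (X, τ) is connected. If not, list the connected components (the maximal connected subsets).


(X, τ) is disconnected; components = [{h}, {i}, {j, k, l}].

Find clopen sets (U ∈ τ with X ∖ U ∈ τ):
  U = ∅, X ∖ U = {h, i, j, k, l} — both open, so U is clopen.
  U = {h}, X ∖ U = {i, j, k, l} — both open, so U is clopen.
  U = {i}, X ∖ U = {h, j, k, l} — both open, so U is clopen.
  U = {h, i}, X ∖ U = {j, k, l} — both open, so U is clopen.
  U = {j, k, l}, X ∖ U = {h, i} — both open, so U is clopen.
  U = {h, j, k, l}, X ∖ U = {i} — both open, so U is clopen.
  U = {i, j, k, l}, X ∖ U = {h} — both open, so U is clopen.
  U = {h, i, j, k, l}, X ∖ U = ∅ — both open, so U is clopen.
Nontrivial clopen(s) exist: e.g. {i}. So (X, τ) is disconnected.
Compute connected components by grouping points that agree on all clopens:
  component: {h}
  component: {i}
  component: {j, k, l}


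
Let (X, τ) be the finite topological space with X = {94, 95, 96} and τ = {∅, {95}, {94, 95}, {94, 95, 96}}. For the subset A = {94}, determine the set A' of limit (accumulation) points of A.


A' = {96}

For each x ∈ X, list the open sets U ∈ τ with x ∈ U, then check whether U ∩ (A ∖ {x}) ≠ ∅ for every such U.
  x = 94: open {94, 95} ∋ x has {94, 95} ∩ (A ∖ {94}) = ∅, so x is NOT a limit point.
  x = 95: open {95} ∋ x has {95} ∩ (A ∖ {95}) = ∅, so x is NOT a limit point.
  x = 96: opens ∋ x are {94, 95, 96}; each meets A ∖ {96}, so x IS a limit point.
Collecting: A' = {96}.


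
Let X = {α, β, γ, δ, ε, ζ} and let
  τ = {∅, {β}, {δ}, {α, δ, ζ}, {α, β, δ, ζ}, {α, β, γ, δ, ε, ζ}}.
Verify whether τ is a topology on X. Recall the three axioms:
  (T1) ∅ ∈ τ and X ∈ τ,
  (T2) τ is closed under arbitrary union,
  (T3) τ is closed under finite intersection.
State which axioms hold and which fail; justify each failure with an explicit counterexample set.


τ is NOT a topology on X.

Axiom (T1): ∅ ∈ τ? Yes; X ∈ τ? Yes.
Axiom (T2/T3): check pairwise unions and intersections of members of τ.
Counterexample for (T2): {β} ∪ {δ} = {β, δ} ∉ τ. Therefore τ is NOT a topology.


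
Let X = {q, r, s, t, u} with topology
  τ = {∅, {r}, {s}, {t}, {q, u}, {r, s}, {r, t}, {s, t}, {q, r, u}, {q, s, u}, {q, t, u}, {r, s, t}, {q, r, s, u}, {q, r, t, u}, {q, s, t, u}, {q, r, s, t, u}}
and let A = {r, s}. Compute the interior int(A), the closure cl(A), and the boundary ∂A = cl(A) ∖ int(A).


int(A) = {r, s}, cl(A) = {r, s}, ∂A = ∅.

Closed sets in (X, τ) are complements of opens:
  closed(X, τ) = {∅, {r}, {s}, {t}, {q, u}, {r, s}, {r, t}, {s, t}, {q, r, u}, {q, s, u}, {q, t, u}, {r, s, t}, {q, r, s, u}, {q, r, t, u}, {q, s, t, u}, {q, r, s, t, u}}.
int(A) = ⋃ {U ∈ τ : U ⊆ A}. Opens contained in A: ∅, {r}, {s}, {r, s}.
Taking the union of these: int(A) = {r, s}.
cl(A) = ⋂ {C closed : A ⊆ C}. Closed sets containing A: {r, s}, {r, s, t}, {q, r, s, u}, {q, r, s, t, u}.
Intersecting these: cl(A) = {r, s}.
∂A = cl(A) ∖ int(A) = {r, s} ∖ {r, s} = ∅.


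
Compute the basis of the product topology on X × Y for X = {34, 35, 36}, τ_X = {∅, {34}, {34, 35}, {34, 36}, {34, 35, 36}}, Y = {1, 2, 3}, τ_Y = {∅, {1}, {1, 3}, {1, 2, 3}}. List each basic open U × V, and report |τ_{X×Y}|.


Basis B = {∅ × ∅, {34} × {1}, {34} × {1, 3}, {34, 35} × {1}, {34, 36} × {1}, {34} × {1, 2, 3}, {34, 35, 36} × {1}, {34, 35} × {1, 3}, {34, 36} × {1, 3}, {34, 35} × {1, 2, 3}, {34, 36} × {1, 2, 3}, {34, 35, 36} × {1, 3}, {34, 35, 36} × {1, 2, 3}}; |τ_{X×Y}| = 30.

Enumerate products U × V with U ∈ τ_X, V ∈ τ_Y (deduplicated):
  ∅ × ∅ = {} (∅)
  {34} × {1} = {(34,1)}
  {34} × {1, 3} = {(34,1), (34,3)}
  {34, 35} × {1} = {(34,1), (35,1)}
  {34, 36} × {1} = {(34,1), (36,1)}
  {34} × {1, 2, 3} = {(34,1), (34,2), (34,3)}
  {34, 35, 36} × {1} = {(34,1), (35,1), (36,1)}
  {34, 35} × {1, 3} = {(34,1), (34,3), (35,1), (35,3)}
  {34, 36} × {1, 3} = {(34,1), (34,3), (36,1), (36,3)}
  {34, 35} × {1, 2, 3} = {(34,1), (34,2), (34,3), (35,1), (35,2), (35,3)}
  {34, 36} × {1, 2, 3} = {(34,1), (34,2), (34,3), (36,1), (36,2), (36,3)}
  {34, 35, 36} × {1, 3} = {(34,1), (34,3), (35,1), (35,3), (36,1), (36,3)}
  {34, 35, 36} × {1, 2, 3} = {(34,1), (34,2), (34,3), (35,1), (35,2), (35,3), (36,1), (36,2), (36,3)}
These 13 distinct sets form the basis B.
Close under arbitrary unions to get τ_{X×Y}; counting gives |τ_{X×Y}| = 30.


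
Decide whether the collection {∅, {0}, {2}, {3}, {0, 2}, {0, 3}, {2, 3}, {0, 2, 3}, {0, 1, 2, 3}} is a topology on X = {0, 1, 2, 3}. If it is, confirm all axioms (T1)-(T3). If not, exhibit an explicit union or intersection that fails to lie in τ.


τ IS a topology on X.

Axiom (T1): ∅ ∈ τ? Yes; X ∈ τ? Yes.
Axiom (T2/T3): check pairwise unions and intersections of members of τ.
All pairwise intersections and unions checked — each lies in τ. Therefore τ satisfies (T1), (T2), (T3): it IS a topology on X.


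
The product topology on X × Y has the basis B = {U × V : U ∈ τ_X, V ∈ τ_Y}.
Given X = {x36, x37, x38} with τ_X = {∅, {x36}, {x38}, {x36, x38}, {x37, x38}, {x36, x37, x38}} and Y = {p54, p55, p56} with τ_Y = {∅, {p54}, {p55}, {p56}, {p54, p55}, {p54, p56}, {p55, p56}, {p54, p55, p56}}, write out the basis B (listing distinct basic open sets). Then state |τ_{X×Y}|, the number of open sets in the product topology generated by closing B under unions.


Basis B = {∅ × ∅, {x36} × {p54}, {x36} × {p55}, {x36} × {p56}, {x38} × {p54}, {x38} × {p55}, {x38} × {p56}, {x36} × {p54, p55}, {x36} × {p54, p56}, {x36, x38} × {p54}, {x36} × {p55, p56}, {x36, x38} × {p55}, {x36, x38} × {p56}, {x37, x38} × {p54}, {x37, x38} × {p55}, {x37, x38} × {p56}, {x38} × {p54, p55}, {x38} × {p54, p56}, {x38} × {p55, p56}, {x36} × {p54, p55, p56}, {x36, x37, x38} × {p54}, {x36, x37, x38} × {p55}, {x36, x37, x38} × {p56}, {x38} × {p54, p55, p56}, {x36, x38} × {p54, p55}, {x36, x38} × {p54, p56}, {x36, x38} × {p55, p56}, {x37, x38} × {p54, p55}, {x37, x38} × {p54, p56}, {x37, x38} × {p55, p56}, {x36, x38} × {p54, p55, p56}, {x36, x37, x38} × {p54, p55}, {x36, x37, x38} × {p54, p56}, {x36, x37, x38} × {p55, p56}, {x37, x38} × {p54, p55, p56}, {x36, x37, x38} × {p54, p55, p56}}; |τ_{X×Y}| = 216.

Enumerate products U × V with U ∈ τ_X, V ∈ τ_Y (deduplicated):
  ∅ × ∅ = {} (∅)
  {x36} × {p54} = {(x36,p54)}
  {x36} × {p55} = {(x36,p55)}
  {x36} × {p56} = {(x36,p56)}
  {x38} × {p54} = {(x38,p54)}
  {x38} × {p55} = {(x38,p55)}
  {x38} × {p56} = {(x38,p56)}
  {x36} × {p54, p55} = {(x36,p54), (x36,p55)}
  {x36} × {p54, p56} = {(x36,p54), (x36,p56)}
  {x36, x38} × {p54} = {(x36,p54), (x38,p54)}
  {x36} × {p55, p56} = {(x36,p55), (x36,p56)}
  {x36, x38} × {p55} = {(x36,p55), (x38,p55)}
  {x36, x38} × {p56} = {(x36,p56), (x38,p56)}
  {x37, x38} × {p54} = {(x37,p54), (x38,p54)}
  {x37, x38} × {p55} = {(x37,p55), (x38,p55)}
  {x37, x38} × {p56} = {(x37,p56), (x38,p56)}
  {x38} × {p54, p55} = {(x38,p54), (x38,p55)}
  {x38} × {p54, p56} = {(x38,p54), (x38,p56)}
  {x38} × {p55, p56} = {(x38,p55), (x38,p56)}
  {x36} × {p54, p55, p56} = {(x36,p54), (x36,p55), (x36,p56)}
  {x36, x37, x38} × {p54} = {(x36,p54), (x37,p54), (x38,p54)}
  {x36, x37, x38} × {p55} = {(x36,p55), (x37,p55), (x38,p55)}
  {x36, x37, x38} × {p56} = {(x36,p56), (x37,p56), (x38,p56)}
  {x38} × {p54, p55, p56} = {(x38,p54), (x38,p55), (x38,p56)}
  {x36, x38} × {p54, p55} = {(x36,p54), (x36,p55), (x38,p54), (x38,p55)}
  {x36, x38} × {p54, p56} = {(x36,p54), (x36,p56), (x38,p54), (x38,p56)}
  {x36, x38} × {p55, p56} = {(x36,p55), (x36,p56), (x38,p55), (x38,p56)}
  {x37, x38} × {p54, p55} = {(x37,p54), (x37,p55), (x38,p54), (x38,p55)}
  {x37, x38} × {p54, p56} = {(x37,p54), (x37,p56), (x38,p54), (x38,p56)}
  {x37, x38} × {p55, p56} = {(x37,p55), (x37,p56), (x38,p55), (x38,p56)}
  {x36, x38} × {p54, p55, p56} = {(x36,p54), (x36,p55), (x36,p56), (x38,p54), (x38,p55), (x38,p56)}
  {x36, x37, x38} × {p54, p55} = {(x36,p54), (x36,p55), (x37,p54), (x37,p55), (x38,p54), (x38,p55)}
  {x36, x37, x38} × {p54, p56} = {(x36,p54), (x36,p56), (x37,p54), (x37,p56), (x38,p54), (x38,p56)}
  {x36, x37, x38} × {p55, p56} = {(x36,p55), (x36,p56), (x37,p55), (x37,p56), (x38,p55), (x38,p56)}
  {x37, x38} × {p54, p55, p56} = {(x37,p54), (x37,p55), (x37,p56), (x38,p54), (x38,p55), (x38,p56)}
  {x36, x37, x38} × {p54, p55, p56} = {(x36,p54), (x36,p55), (x36,p56), (x37,p54), (x37,p55), (x37,p56), (x38,p54), (x38,p55), (x38,p56)}
These 36 distinct sets form the basis B.
Close under arbitrary unions to get τ_{X×Y}; counting gives |τ_{X×Y}| = 216.


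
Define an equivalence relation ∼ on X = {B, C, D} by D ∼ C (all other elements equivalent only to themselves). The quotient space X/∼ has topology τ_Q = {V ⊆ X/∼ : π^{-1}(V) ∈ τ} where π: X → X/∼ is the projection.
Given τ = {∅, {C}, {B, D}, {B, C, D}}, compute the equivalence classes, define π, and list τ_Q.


X/∼ = {[B], [C=D]}; |τ_Q| = 2.

Equivalence classes: [B], [C=D].
Quotient map π: X → X/∼ sends B ↦ [B], C ↦ [C=D], D ↦ [C=D].
For each subset V ⊆ X/∼, compute π^{-1}(V) ⊆ X and check whether π^{-1}(V) ∈ τ. V is open in τ_Q iff π^{-1}(V) ∈ τ.
  V = {}: π^{-1}(V) = ∅ ∈ τ ✓.
  V = {[B]}: π^{-1}(V) = {B} ∉ τ ✗.
  V = {[C=D]}: π^{-1}(V) = {C, D} ∉ τ ✗.
  V = {[B], [C=D]}: π^{-1}(V) = {B, C, D} ∈ τ ✓.
Open sets in the quotient: τ_Q = {{}, {[B], [C=D]}} (2 elements).


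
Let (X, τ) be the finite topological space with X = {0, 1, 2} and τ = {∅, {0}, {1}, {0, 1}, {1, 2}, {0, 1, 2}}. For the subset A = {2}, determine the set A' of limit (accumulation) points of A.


A' = ∅

For each x ∈ X, list the open sets U ∈ τ with x ∈ U, then check whether U ∩ (A ∖ {x}) ≠ ∅ for every such U.
  x = 0: open {0} ∋ x has {0} ∩ (A ∖ {0}) = ∅, so x is NOT a limit point.
  x = 1: open {1} ∋ x has {1} ∩ (A ∖ {1}) = ∅, so x is NOT a limit point.
  x = 2: open {1, 2} ∋ x has {1, 2} ∩ (A ∖ {2}) = ∅, so x is NOT a limit point.
Collecting: A' = ∅.


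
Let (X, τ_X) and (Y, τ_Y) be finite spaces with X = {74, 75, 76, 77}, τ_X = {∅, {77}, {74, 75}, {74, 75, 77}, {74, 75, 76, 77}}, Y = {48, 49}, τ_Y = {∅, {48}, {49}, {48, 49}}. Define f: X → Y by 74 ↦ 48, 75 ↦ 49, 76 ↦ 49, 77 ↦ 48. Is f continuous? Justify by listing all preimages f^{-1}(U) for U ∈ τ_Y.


f is NOT continuous.

Compute f^{-1}(U) for each U ∈ τ_Y:
  U = ∅: f^{-1}(U) = ∅ ∈ τ_X ✓.
  U = {48}: f^{-1}(U) = {74, 77} ∉ τ_X ✗.
  U = {49}: f^{-1}(U) = {75, 76} ∉ τ_X ✗.
  U = {48, 49}: f^{-1}(U) = {74, 75, 76, 77} ∈ τ_X ✓.
Found U = {48} with f^{-1}(U) = {74, 77} not in τ_X. Therefore f is NOT continuous.


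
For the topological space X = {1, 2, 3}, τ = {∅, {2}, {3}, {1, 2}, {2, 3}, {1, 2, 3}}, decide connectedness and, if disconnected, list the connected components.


(X, τ) is disconnected; components = [{3}, {1, 2}].

Find clopen sets (U ∈ τ with X ∖ U ∈ τ):
  U = ∅, X ∖ U = {1, 2, 3} — both open, so U is clopen.
  U = {3}, X ∖ U = {1, 2} — both open, so U is clopen.
  U = {1, 2}, X ∖ U = {3} — both open, so U is clopen.
  U = {1, 2, 3}, X ∖ U = ∅ — both open, so U is clopen.
Nontrivial clopen(s) exist: e.g. {1, 2}. So (X, τ) is disconnected.
Compute connected components by grouping points that agree on all clopens:
  component: {3}
  component: {1, 2}


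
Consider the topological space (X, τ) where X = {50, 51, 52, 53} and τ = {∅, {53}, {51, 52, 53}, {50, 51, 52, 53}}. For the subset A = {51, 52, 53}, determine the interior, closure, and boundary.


int(A) = {51, 52, 53}, cl(A) = {50, 51, 52, 53}, ∂A = {50}.

Closed sets in (X, τ) are complements of opens:
  closed(X, τ) = {∅, {50}, {50, 51, 52}, {50, 51, 52, 53}}.
int(A) = ⋃ {U ∈ τ : U ⊆ A}. Opens contained in A: ∅, {53}, {51, 52, 53}.
Taking the union of these: int(A) = {51, 52, 53}.
cl(A) = ⋂ {C closed : A ⊆ C}. Closed sets containing A: {50, 51, 52, 53}.
Intersecting these: cl(A) = {50, 51, 52, 53}.
∂A = cl(A) ∖ int(A) = {50, 51, 52, 53} ∖ {51, 52, 53} = {50}.


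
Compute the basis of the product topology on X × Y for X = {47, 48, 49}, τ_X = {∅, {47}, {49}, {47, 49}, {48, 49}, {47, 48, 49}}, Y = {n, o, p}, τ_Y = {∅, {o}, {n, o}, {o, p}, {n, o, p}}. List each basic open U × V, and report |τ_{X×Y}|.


Basis B = {∅ × ∅, {47} × {o}, {49} × {o}, {47} × {n, o}, {47} × {o, p}, {47, 49} × {o}, {48, 49} × {o}, {49} × {n, o}, {49} × {o, p}, {47} × {n, o, p}, {47, 48, 49} × {o}, {49} × {n, o, p}, {47, 49} × {n, o}, {47, 49} × {o, p}, {48, 49} × {n, o}, {48, 49} × {o, p}, {47, 49} × {n, o, p}, {47, 48, 49} × {n, o}, {47, 48, 49} × {o, p}, {48, 49} × {n, o, p}, {47, 48, 49} × {n, o, p}}; |τ_{X×Y}| = 70.

Enumerate products U × V with U ∈ τ_X, V ∈ τ_Y (deduplicated):
  ∅ × ∅ = {} (∅)
  {47} × {o} = {(47,o)}
  {49} × {o} = {(49,o)}
  {47} × {n, o} = {(47,n), (47,o)}
  {47} × {o, p} = {(47,o), (47,p)}
  {47, 49} × {o} = {(47,o), (49,o)}
  {48, 49} × {o} = {(48,o), (49,o)}
  {49} × {n, o} = {(49,n), (49,o)}
  {49} × {o, p} = {(49,o), (49,p)}
  {47} × {n, o, p} = {(47,n), (47,o), (47,p)}
  {47, 48, 49} × {o} = {(47,o), (48,o), (49,o)}
  {49} × {n, o, p} = {(49,n), (49,o), (49,p)}
  {47, 49} × {n, o} = {(47,n), (47,o), (49,n), (49,o)}
  {47, 49} × {o, p} = {(47,o), (47,p), (49,o), (49,p)}
  {48, 49} × {n, o} = {(48,n), (48,o), (49,n), (49,o)}
  {48, 49} × {o, p} = {(48,o), (48,p), (49,o), (49,p)}
  {47, 49} × {n, o, p} = {(47,n), (47,o), (47,p), (49,n), (49,o), (49,p)}
  {47, 48, 49} × {n, o} = {(47,n), (47,o), (48,n), (48,o), (49,n), (49,o)}
  {47, 48, 49} × {o, p} = {(47,o), (47,p), (48,o), (48,p), (49,o), (49,p)}
  {48, 49} × {n, o, p} = {(48,n), (48,o), (48,p), (49,n), (49,o), (49,p)}
  {47, 48, 49} × {n, o, p} = {(47,n), (47,o), (47,p), (48,n), (48,o), (48,p), (49,n), (49,o), (49,p)}
These 21 distinct sets form the basis B.
Close under arbitrary unions to get τ_{X×Y}; counting gives |τ_{X×Y}| = 70.
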